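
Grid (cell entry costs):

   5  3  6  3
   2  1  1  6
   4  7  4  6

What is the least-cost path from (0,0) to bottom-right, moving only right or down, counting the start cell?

Take (0,0)→(1,0)→(1,1)→(1,2)→(2,2)→(2,3) for a total of 5 + 2 + 1 + 1 + 4 + 6 = 19.

19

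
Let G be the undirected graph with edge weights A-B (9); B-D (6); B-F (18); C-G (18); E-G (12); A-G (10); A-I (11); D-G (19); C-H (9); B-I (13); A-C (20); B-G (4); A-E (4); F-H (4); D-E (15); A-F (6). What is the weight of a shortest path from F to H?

Comparing a few candidate routes:
F -> A -> G -> C -> H: 6 + 10 + 18 + 9 = 43
F -> H: 4
F -> A -> C -> H: 6 + 20 + 9 = 35
Best route has total 4.

4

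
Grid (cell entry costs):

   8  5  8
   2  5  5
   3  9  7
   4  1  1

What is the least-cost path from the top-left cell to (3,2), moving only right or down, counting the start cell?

One optimal route is (0,0) → (1,0) → (2,0) → (3,0) → (3,1) → (3,2).
Its cost is 8 + 2 + 3 + 4 + 1 + 1 = 19.

19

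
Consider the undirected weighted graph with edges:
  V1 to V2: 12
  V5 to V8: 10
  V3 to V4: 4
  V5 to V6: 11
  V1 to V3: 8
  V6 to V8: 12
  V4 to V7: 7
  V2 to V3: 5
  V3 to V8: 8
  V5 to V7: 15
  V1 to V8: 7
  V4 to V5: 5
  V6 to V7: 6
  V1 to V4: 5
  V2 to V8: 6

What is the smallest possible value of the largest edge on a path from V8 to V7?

Some routes from V8 to V7:
V8→V3→V4→V7: max(8, 4, 7) = 8
V8→V2→V3→V4→V7: max(6, 5, 4, 7) = 7
V8→V2→V3→V1→V4→V7: max(6, 5, 8, 5, 7) = 8
V8→V1→V4→V7: max(7, 5, 7) = 7
V8→V1→V3→V4→V7: max(7, 8, 4, 7) = 8
V8→V3→V1→V4→V7: max(8, 8, 5, 7) = 8
Best route has worst link 7.

7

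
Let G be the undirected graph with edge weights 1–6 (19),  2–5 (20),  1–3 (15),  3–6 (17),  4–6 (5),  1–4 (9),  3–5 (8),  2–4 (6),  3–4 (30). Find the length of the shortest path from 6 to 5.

25

Comparing a few candidate routes:
6→3→5: 17 + 8 = 25
6→1→3→5: 19 + 15 + 8 = 42
6→4→1→3→5: 5 + 9 + 15 + 8 = 37
6→4→2→5: 5 + 6 + 20 = 31
The minimum is 25.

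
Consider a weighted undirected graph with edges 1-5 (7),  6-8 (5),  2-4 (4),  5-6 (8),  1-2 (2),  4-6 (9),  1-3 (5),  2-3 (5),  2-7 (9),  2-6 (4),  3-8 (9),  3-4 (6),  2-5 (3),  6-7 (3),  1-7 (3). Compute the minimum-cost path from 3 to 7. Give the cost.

8

Comparing a few candidate routes:
3-1-2-6-7: 5 + 2 + 4 + 3 = 14
3-2-6-7: 5 + 4 + 3 = 12
3-2-1-7: 5 + 2 + 3 = 10
3-1-7: 5 + 3 = 8
3-2-7: 5 + 9 = 14
Best route has total 8.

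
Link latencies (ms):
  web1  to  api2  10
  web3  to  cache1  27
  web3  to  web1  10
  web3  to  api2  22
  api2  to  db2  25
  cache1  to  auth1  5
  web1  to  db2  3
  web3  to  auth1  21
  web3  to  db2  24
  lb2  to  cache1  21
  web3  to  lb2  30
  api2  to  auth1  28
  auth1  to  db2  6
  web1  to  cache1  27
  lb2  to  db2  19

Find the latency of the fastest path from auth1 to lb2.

25

Some routes from auth1 to lb2:
auth1 - cache1 - lb2: 5 + 21 = 26
auth1 - db2 - web1 - web3 - lb2: 6 + 3 + 10 + 30 = 49
auth1 - db2 - lb2: 6 + 19 = 25
Best route has total 25 ms.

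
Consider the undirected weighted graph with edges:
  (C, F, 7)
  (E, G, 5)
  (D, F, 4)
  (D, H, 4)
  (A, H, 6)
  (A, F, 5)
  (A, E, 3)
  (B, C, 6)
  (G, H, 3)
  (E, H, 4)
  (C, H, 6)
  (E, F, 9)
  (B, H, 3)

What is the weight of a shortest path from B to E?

Comparing a few candidate routes:
B→H→E: 3 + 4 = 7
B→H→G→E: 3 + 3 + 5 = 11
B→H→A→E: 3 + 6 + 3 = 12
Best route has total 7.

7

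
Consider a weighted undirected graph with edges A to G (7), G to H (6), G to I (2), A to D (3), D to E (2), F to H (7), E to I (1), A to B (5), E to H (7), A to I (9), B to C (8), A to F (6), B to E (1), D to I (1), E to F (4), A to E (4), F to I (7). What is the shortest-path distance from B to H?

8

Comparing a few candidate routes:
B-E-H: 1 + 7 = 8
B-E-F-H: 1 + 4 + 7 = 12
B-E-I-G-H: 1 + 1 + 2 + 6 = 10
B-E-D-I-G-H: 1 + 2 + 1 + 2 + 6 = 12
B-E-I-F-H: 1 + 1 + 7 + 7 = 16
The minimum is 8.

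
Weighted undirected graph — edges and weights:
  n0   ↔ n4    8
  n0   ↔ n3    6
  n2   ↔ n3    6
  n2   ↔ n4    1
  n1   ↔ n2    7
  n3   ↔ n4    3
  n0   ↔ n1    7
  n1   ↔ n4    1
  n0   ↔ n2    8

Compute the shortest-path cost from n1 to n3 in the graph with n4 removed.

Candidate routes:
n1 - n0 - n2 - n3: 7 + 8 + 6 = 21
n1 - n2 - n3: 7 + 6 = 13
n1 - n0 - n3: 7 + 6 = 13
n1 - n2 - n0 - n3: 7 + 8 + 6 = 21
Shortest: 13.

13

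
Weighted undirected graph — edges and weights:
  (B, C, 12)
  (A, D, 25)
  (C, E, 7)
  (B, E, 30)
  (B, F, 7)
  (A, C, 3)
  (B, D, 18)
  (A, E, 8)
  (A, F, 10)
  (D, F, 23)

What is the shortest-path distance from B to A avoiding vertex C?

Comparing a few candidate routes:
B -> D -> A: 18 + 25 = 43
B -> D -> F -> A: 18 + 23 + 10 = 51
B -> E -> A: 30 + 8 = 38
B -> F -> A: 7 + 10 = 17
Shortest: 17.

17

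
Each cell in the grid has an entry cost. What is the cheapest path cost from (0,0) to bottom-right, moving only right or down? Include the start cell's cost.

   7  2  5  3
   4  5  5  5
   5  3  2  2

21

Best path: r0c0 r0c1 r1c1 r2c1 r2c2 r2c3
Cost: 7 + 2 + 5 + 3 + 2 + 2 = 21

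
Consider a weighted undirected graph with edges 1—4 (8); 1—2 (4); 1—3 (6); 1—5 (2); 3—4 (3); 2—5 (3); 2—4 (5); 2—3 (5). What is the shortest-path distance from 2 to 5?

3

Comparing a few candidate routes:
2 -> 5: 3
2 -> 3 -> 1 -> 5: 5 + 6 + 2 = 13
2 -> 1 -> 5: 4 + 2 = 6
The minimum is 3.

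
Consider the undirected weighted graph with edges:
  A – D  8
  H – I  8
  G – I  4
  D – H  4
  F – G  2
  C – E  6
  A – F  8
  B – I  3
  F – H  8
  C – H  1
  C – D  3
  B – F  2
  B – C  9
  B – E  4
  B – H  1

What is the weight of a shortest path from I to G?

Checking several routes:
I-B-F-G: 3 + 2 + 2 = 7
I-G: 4
I-H-B-F-G: 8 + 1 + 2 + 2 = 13
Shortest: 4.

4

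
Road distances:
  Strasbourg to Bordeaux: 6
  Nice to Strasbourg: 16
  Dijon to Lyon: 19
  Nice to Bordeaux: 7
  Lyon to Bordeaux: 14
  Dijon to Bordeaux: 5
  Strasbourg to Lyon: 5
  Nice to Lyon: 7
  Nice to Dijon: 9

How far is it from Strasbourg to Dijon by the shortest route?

11

A few of the Strasbourg→Dijon routes:
Strasbourg→Lyon→Nice→Bordeaux→Dijon: 5 + 7 + 7 + 5 = 24
Strasbourg→Lyon→Nice→Dijon: 5 + 7 + 9 = 21
Strasbourg→Lyon→Bordeaux→Dijon: 5 + 14 + 5 = 24
Strasbourg→Bordeaux→Dijon: 6 + 5 = 11
Strasbourg→Lyon→Dijon: 5 + 19 = 24
Strasbourg→Bordeaux→Nice→Dijon: 6 + 7 + 9 = 22
Shortest: 11.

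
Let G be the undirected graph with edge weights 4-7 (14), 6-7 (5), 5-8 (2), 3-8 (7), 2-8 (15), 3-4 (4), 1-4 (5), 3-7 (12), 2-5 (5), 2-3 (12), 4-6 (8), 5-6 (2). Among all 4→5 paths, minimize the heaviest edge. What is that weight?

7

Checking several routes:
4 - 6 - 5: max(8, 2) = 8
4 - 3 - 8 - 5: max(4, 7, 2) = 7
4 - 6 - 7 - 3 - 2 - 5: max(8, 5, 12, 12, 5) = 12
Smallest bottleneck: 7.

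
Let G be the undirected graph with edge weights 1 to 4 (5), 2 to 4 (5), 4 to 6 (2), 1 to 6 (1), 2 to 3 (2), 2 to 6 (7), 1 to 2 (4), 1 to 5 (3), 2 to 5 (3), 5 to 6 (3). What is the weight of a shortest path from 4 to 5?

A few of the 4→5 routes:
4 → 6 → 1 → 2 → 5: 2 + 1 + 4 + 3 = 10
4 → 2 → 5: 5 + 3 = 8
4 → 1 → 5: 5 + 3 = 8
4 → 6 → 5: 2 + 3 = 5
4 → 1 → 6 → 5: 5 + 1 + 3 = 9
4 → 6 → 1 → 5: 2 + 1 + 3 = 6
Shortest: 5.

5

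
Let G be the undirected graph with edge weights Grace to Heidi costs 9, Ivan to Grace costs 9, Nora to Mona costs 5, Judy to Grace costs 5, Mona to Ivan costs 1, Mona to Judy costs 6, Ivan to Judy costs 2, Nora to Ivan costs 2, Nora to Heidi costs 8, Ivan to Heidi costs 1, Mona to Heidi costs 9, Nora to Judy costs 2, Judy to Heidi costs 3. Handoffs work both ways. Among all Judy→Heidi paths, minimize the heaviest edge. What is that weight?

Comparing a few candidate routes:
Judy-Nora-Mona-Ivan-Heidi: max(2, 5, 1, 1) = 5
Judy-Heidi: max(3) = 3
Judy-Ivan-Heidi: max(2, 1) = 2
Judy-Nora-Ivan-Heidi: max(2, 2, 1) = 2
The minimum achievable maximum is 2.

2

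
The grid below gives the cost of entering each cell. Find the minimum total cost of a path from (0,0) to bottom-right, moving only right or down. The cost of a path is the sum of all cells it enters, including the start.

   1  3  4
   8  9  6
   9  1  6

20

Take r0c0 -> r0c1 -> r0c2 -> r1c2 -> r2c2 for a total of 1 + 3 + 4 + 6 + 6 = 20.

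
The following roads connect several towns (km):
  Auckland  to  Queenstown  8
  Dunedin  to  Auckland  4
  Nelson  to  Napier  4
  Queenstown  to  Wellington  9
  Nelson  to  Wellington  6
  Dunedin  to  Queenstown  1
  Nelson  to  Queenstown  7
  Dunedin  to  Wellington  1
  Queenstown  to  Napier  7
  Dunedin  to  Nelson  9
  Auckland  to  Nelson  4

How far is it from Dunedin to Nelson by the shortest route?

7

Comparing a few candidate routes:
Dunedin -> Queenstown -> Nelson: 1 + 7 = 8
Dunedin -> Auckland -> Nelson: 4 + 4 = 8
Dunedin -> Wellington -> Nelson: 1 + 6 = 7
The minimum is 7 km.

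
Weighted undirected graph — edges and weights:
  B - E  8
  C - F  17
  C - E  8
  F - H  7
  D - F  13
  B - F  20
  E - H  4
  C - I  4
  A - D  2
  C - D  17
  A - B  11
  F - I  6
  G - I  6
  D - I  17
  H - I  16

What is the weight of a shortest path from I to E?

Checking several routes:
I → F → C → E: 6 + 17 + 8 = 31
I → H → E: 16 + 4 = 20
I → C → E: 4 + 8 = 12
I → F → B → E: 6 + 20 + 8 = 34
I → F → H → E: 6 + 7 + 4 = 17
I → C → F → H → E: 4 + 17 + 7 + 4 = 32
The minimum is 12.

12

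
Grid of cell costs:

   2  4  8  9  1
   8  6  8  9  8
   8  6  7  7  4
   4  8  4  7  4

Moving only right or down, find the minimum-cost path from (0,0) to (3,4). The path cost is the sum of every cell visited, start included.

40

Take r0c0 → r0c1 → r0c2 → r0c3 → r0c4 → r1c4 → r2c4 → r3c4 for a total of 2 + 4 + 8 + 9 + 1 + 8 + 4 + 4 = 40.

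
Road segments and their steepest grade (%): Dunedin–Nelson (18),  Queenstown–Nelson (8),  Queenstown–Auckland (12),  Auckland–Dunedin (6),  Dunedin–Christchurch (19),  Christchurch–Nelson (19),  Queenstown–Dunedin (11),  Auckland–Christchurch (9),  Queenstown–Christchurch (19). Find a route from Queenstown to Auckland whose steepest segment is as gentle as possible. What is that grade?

11

Some routes from Queenstown to Auckland:
Queenstown-Nelson-Dunedin-Auckland: max(8, 18, 6) = 18
Queenstown-Dunedin-Nelson-Christchurch-Auckland: max(11, 18, 19, 9) = 19
Queenstown-Dunedin-Auckland: max(11, 6) = 11
Queenstown-Auckland: max(12) = 12
Smallest bottleneck: 11%.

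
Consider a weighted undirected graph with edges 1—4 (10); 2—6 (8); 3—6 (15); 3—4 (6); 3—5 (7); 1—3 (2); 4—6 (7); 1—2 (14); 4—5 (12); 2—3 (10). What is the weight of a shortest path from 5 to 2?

17

Some routes from 5 to 2:
5→3→1→2: 7 + 2 + 14 = 23
5→4→6→2: 12 + 7 + 8 = 27
5→3→2: 7 + 10 = 17
The minimum is 17.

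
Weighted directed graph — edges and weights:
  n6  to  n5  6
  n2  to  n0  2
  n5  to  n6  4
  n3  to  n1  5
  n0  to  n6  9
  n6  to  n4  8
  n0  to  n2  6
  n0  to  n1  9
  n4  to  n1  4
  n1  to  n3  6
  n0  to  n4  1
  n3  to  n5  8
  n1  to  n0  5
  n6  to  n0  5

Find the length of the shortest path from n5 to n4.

Paths from n5 to n4:
n5 - n6 - n0 - n4: 4 + 5 + 1 = 10
n5 - n6 - n4: 4 + 8 = 12
Shortest: 10.

10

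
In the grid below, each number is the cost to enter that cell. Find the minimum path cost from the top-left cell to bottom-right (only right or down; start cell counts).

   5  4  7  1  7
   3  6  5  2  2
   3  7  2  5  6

Path (0,0) (0,1) (0,2) (0,3) (1,3) (1,4) (2,4): 5 + 4 + 7 + 1 + 2 + 2 + 6 = 27.
(Top row then right column would cost 32.)

27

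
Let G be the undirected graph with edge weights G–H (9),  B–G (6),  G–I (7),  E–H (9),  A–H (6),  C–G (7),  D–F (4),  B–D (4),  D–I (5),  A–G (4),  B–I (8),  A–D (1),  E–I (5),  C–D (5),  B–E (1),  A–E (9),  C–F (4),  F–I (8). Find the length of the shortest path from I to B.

Comparing a few candidate routes:
I-D-B: 5 + 4 = 9
I-D-A-E-B: 5 + 1 + 9 + 1 = 16
I-D-A-G-B: 5 + 1 + 4 + 6 = 16
I-G-B: 7 + 6 = 13
I-B: 8
I-E-B: 5 + 1 = 6
The minimum is 6.

6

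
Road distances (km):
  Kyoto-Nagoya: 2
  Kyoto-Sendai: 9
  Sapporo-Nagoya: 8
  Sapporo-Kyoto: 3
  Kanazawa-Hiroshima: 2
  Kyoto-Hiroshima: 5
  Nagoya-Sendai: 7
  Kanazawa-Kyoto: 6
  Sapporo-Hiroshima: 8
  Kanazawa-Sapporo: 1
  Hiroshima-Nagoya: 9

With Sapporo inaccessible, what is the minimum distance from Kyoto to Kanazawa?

Paths from Kyoto to Kanazawa avoiding Sapporo:
Kyoto-Nagoya-Hiroshima-Kanazawa: 2 + 9 + 2 = 13
Kyoto-Hiroshima-Kanazawa: 5 + 2 = 7
Kyoto-Kanazawa: 6
Kyoto-Sendai-Nagoya-Hiroshima-Kanazawa: 9 + 7 + 9 + 2 = 27
The minimum is 6 km.

6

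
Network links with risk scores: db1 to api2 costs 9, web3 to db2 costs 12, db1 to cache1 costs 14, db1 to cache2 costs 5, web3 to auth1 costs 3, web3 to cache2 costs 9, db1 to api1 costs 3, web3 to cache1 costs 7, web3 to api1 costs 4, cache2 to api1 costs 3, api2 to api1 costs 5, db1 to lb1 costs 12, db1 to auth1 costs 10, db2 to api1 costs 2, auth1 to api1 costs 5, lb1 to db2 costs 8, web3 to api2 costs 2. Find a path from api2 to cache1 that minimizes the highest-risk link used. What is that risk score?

7

Some routes from api2 to cache1:
api2→web3→cache1: max(2, 7) = 7
api2→db1→api1→auth1→web3→cache1: max(9, 3, 5, 3, 7) = 9
api2→db1→api1→cache2→web3→cache1: max(9, 3, 3, 9, 7) = 9
api2→api1→web3→cache1: max(5, 4, 7) = 7
api2→db1→api1→web3→cache1: max(9, 3, 4, 7) = 9
api2→api1→auth1→web3→cache1: max(5, 5, 3, 7) = 7
Smallest bottleneck: 7.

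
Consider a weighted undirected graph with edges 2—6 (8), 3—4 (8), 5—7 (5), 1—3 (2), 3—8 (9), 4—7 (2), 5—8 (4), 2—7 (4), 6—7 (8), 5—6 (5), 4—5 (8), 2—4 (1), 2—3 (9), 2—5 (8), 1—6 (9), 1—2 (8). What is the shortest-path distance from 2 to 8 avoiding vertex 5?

Comparing a few candidate routes:
2 -> 3 -> 8: 9 + 9 = 18
2 -> 4 -> 3 -> 8: 1 + 8 + 9 = 18
2 -> 1 -> 3 -> 8: 8 + 2 + 9 = 19
Best route has total 18.

18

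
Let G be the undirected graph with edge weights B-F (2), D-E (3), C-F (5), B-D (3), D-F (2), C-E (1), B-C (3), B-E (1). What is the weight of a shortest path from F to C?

4

Comparing a few candidate routes:
F-C: 5
F-B-E-C: 2 + 1 + 1 = 4
F-B-C: 2 + 3 = 5
Best route has total 4.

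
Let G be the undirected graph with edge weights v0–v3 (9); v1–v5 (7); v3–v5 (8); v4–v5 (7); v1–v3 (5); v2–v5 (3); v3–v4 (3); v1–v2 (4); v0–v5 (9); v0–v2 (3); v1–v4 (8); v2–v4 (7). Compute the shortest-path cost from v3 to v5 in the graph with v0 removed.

A few of the v3→v5 routes:
v3-v1-v5: 5 + 7 = 12
v3-v1-v2-v5: 5 + 4 + 3 = 12
v3-v4-v5: 3 + 7 = 10
v3-v4-v2-v5: 3 + 7 + 3 = 13
v3-v5: 8
The minimum is 8.

8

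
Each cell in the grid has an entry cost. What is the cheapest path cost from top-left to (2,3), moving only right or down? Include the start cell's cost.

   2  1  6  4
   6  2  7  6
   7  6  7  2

Take r0c0→r0c1→r1c1→r1c2→r1c3→r2c3 for a total of 2 + 1 + 2 + 7 + 6 + 2 = 20.

20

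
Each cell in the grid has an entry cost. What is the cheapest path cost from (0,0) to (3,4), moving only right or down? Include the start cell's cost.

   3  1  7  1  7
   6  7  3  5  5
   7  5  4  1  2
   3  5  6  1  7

26

Best path: [0,0] -> [0,1] -> [0,2] -> [0,3] -> [1,3] -> [2,3] -> [3,3] -> [3,4]
Cost: 3 + 1 + 7 + 1 + 5 + 1 + 1 + 7 = 26
For comparison, the top-then-right route costs 33.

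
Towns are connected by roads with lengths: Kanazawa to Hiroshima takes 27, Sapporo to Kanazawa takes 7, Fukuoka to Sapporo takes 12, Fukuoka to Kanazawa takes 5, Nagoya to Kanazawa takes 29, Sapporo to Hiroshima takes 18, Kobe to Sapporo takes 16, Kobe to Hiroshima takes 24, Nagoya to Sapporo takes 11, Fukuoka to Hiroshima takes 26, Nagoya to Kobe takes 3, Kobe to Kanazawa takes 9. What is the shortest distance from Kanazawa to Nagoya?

Comparing a few candidate routes:
Kanazawa - Fukuoka - Sapporo - Kobe - Nagoya: 5 + 12 + 16 + 3 = 36
Kanazawa - Kobe - Nagoya: 9 + 3 = 12
Kanazawa - Fukuoka - Sapporo - Nagoya: 5 + 12 + 11 = 28
Kanazawa - Sapporo - Kobe - Nagoya: 7 + 16 + 3 = 26
Kanazawa - Nagoya: 29
Kanazawa - Sapporo - Nagoya: 7 + 11 = 18
The minimum is 12.

12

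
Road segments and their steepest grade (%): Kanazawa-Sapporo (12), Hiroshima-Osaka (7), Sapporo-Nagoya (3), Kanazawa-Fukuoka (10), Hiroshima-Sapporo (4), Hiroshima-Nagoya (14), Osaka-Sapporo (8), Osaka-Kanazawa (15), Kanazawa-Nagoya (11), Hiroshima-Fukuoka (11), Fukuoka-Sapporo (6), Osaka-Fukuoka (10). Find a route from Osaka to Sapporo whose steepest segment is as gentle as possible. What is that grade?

Comparing a few candidate routes:
Osaka → Hiroshima → Fukuoka → Kanazawa → Nagoya → Sapporo: max(7, 11, 10, 11, 3) = 11
Osaka → Hiroshima → Sapporo: max(7, 4) = 7
Osaka → Fukuoka → Sapporo: max(10, 6) = 10
Osaka → Sapporo: max(8) = 8
Osaka → Fukuoka → Kanazawa → Nagoya → Sapporo: max(10, 10, 11, 3) = 11
Osaka → Fukuoka → Hiroshima → Sapporo: max(10, 11, 4) = 11
Best route has worst link 7%.

7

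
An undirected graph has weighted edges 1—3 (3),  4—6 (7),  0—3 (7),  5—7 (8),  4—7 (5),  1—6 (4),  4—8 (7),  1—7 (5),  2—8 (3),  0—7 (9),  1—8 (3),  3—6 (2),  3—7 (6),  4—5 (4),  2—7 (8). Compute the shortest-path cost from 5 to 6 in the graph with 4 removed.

16

A few of the 5→6 routes:
5 → 7 → 1 → 6: 8 + 5 + 4 = 17
5 → 7 → 1 → 3 → 6: 8 + 5 + 3 + 2 = 18
5 → 7 → 3 → 1 → 6: 8 + 6 + 3 + 4 = 21
5 → 7 → 3 → 6: 8 + 6 + 2 = 16
Shortest: 16.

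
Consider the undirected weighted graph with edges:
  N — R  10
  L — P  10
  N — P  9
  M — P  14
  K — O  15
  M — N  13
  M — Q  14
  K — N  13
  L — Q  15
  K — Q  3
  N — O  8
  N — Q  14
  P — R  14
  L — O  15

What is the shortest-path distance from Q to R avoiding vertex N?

Routes from Q to R avoiding N:
Q → K → O → L → P → R: 3 + 15 + 15 + 10 + 14 = 57
Q → M → P → R: 14 + 14 + 14 = 42
Q → L → P → R: 15 + 10 + 14 = 39
The minimum is 39.

39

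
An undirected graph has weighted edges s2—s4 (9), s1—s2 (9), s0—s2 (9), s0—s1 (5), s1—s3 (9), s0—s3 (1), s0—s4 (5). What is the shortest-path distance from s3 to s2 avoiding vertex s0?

18

Paths from s3 to s2 avoiding s0:
s3-s1-s2: 9 + 9 = 18
Best route has total 18.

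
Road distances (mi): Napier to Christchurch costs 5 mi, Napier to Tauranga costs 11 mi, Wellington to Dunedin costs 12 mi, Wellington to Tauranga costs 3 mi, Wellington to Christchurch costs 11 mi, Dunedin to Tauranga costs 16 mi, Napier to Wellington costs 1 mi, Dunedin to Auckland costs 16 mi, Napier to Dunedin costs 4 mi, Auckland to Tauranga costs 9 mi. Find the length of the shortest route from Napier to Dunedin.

4

A few of the Napier→Dunedin routes:
Napier - Wellington - Dunedin: 1 + 12 = 13
Napier - Wellington - Tauranga - Dunedin: 1 + 3 + 16 = 20
Napier - Dunedin: 4
Shortest: 4 mi.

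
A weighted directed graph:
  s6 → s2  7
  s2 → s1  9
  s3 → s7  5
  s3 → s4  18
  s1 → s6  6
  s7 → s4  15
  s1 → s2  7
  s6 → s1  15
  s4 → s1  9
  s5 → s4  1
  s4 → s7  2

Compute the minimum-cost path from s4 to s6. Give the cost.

Paths from s4 to s6:
s4 → s1 → s6: 9 + 6 = 15
Best route has total 15.

15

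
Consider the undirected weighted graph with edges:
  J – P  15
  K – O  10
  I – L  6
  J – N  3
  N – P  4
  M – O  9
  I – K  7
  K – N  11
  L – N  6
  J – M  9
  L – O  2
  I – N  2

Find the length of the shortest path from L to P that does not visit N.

Routes from L to P avoiding N:
L-O-M-J-P: 2 + 9 + 9 + 15 = 35
L-I-K-O-M-J-P: 6 + 7 + 10 + 9 + 9 + 15 = 56
The minimum is 35.

35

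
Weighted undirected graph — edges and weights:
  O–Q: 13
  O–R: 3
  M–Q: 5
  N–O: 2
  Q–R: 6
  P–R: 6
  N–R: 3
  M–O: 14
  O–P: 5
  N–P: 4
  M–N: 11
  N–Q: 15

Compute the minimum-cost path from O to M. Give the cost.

Checking several routes:
O→N→M: 2 + 11 = 13
O→M: 14
O→R→N→M: 3 + 3 + 11 = 17
O→N→R→Q→M: 2 + 3 + 6 + 5 = 16
O→R→Q→M: 3 + 6 + 5 = 14
Shortest: 13.

13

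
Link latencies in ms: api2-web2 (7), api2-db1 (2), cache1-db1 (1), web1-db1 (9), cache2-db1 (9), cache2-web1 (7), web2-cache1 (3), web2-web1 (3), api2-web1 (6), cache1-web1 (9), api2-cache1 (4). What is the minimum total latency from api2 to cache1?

Comparing a few candidate routes:
api2-web1-cache1: 6 + 9 = 15
api2-db1-cache1: 2 + 1 = 3
api2-web1-web2-cache1: 6 + 3 + 3 = 12
api2-web2-cache1: 7 + 3 = 10
api2-cache1: 4
Best route has total 3 ms.

3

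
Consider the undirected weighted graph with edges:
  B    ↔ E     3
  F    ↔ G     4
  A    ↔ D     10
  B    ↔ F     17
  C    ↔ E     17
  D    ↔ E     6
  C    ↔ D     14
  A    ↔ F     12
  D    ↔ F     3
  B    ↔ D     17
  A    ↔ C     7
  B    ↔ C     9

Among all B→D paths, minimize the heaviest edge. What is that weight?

Checking several routes:
B - E - D: max(3, 6) = 6
B - C - A - D: max(9, 7, 10) = 10
B - C - A - F - D: max(9, 7, 12, 3) = 12
The minimum achievable maximum is 6.

6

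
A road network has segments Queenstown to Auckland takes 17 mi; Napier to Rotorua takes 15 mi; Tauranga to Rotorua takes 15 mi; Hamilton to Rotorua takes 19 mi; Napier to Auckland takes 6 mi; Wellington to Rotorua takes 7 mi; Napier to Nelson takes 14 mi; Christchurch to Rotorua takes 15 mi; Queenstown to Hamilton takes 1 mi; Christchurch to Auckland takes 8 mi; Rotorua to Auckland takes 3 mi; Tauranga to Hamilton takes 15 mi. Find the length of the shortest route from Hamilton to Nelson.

38

A few of the Hamilton→Nelson routes:
Hamilton → Queenstown → Auckland → Napier → Nelson: 1 + 17 + 6 + 14 = 38
Hamilton → Rotorua → Napier → Nelson: 19 + 15 + 14 = 48
Hamilton → Rotorua → Auckland → Napier → Nelson: 19 + 3 + 6 + 14 = 42
Hamilton → Tauranga → Rotorua → Auckland → Napier → Nelson: 15 + 15 + 3 + 6 + 14 = 53
Hamilton → Queenstown → Auckland → Rotorua → Napier → Nelson: 1 + 17 + 3 + 15 + 14 = 50
Shortest: 38 mi.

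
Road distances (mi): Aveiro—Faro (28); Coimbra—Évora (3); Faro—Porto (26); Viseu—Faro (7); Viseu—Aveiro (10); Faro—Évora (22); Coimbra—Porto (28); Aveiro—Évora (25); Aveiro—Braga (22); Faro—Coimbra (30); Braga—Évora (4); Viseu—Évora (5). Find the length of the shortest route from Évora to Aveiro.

Comparing a few candidate routes:
Évora - Aveiro: 25
Évora - Viseu - Aveiro: 5 + 10 = 15
Évora - Faro - Viseu - Aveiro: 22 + 7 + 10 = 39
Évora - Braga - Aveiro: 4 + 22 = 26
Évora - Viseu - Faro - Aveiro: 5 + 7 + 28 = 40
Évora - Coimbra - Faro - Viseu - Aveiro: 3 + 30 + 7 + 10 = 50
Shortest: 15 mi.

15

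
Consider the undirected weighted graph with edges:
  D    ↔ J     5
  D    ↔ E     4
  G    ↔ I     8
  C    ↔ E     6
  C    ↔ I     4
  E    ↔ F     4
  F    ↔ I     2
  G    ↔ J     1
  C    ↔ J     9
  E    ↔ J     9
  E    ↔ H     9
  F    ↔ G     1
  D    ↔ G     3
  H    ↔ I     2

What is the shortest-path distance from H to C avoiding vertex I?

15

Checking several routes:
H -> E -> C: 9 + 6 = 15
H -> E -> D -> G -> J -> C: 9 + 4 + 3 + 1 + 9 = 26
H -> E -> F -> G -> J -> C: 9 + 4 + 1 + 1 + 9 = 24
Best route has total 15.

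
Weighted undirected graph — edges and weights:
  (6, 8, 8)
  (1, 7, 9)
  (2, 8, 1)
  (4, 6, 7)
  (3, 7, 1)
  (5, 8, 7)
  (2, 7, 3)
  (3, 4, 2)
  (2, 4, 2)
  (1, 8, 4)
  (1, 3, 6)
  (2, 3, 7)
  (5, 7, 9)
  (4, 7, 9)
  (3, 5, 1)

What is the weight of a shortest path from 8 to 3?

5

Some routes from 8 to 3:
8 → 2 → 7 → 3: 1 + 3 + 1 = 5
8 → 5 → 3: 7 + 1 = 8
8 → 2 → 4 → 3: 1 + 2 + 2 = 5
Best route has total 5.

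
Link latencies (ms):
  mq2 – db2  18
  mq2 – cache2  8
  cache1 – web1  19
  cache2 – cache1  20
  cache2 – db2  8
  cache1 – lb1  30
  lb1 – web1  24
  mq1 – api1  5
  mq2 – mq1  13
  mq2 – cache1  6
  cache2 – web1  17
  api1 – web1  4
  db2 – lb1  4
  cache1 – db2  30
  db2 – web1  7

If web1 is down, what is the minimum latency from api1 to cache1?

A few of the api1→cache1 routes:
api1-mq1-mq2-cache2-cache1: 5 + 13 + 8 + 20 = 46
api1-mq1-mq2-cache2-db2-cache1: 5 + 13 + 8 + 8 + 30 = 64
api1-mq1-mq2-db2-cache1: 5 + 13 + 18 + 30 = 66
api1-mq1-mq2-db2-cache2-cache1: 5 + 13 + 18 + 8 + 20 = 64
api1-mq1-mq2-cache1: 5 + 13 + 6 = 24
The minimum is 24 ms.

24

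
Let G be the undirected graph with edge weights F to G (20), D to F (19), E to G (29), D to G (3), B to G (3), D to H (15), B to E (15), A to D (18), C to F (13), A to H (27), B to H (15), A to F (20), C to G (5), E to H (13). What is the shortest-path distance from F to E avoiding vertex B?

47

Some routes from F to E avoiding B:
F→C→G→E: 13 + 5 + 29 = 47
F→G→E: 20 + 29 = 49
F→C→G→D→H→E: 13 + 5 + 3 + 15 + 13 = 49
F→D→G→E: 19 + 3 + 29 = 51
F→D→H→E: 19 + 15 + 13 = 47
Best route has total 47.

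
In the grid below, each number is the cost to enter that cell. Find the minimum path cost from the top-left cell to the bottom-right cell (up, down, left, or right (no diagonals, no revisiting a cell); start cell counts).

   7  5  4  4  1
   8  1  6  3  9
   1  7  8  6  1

29

Path (0,0)→(0,1)→(1,1)→(1,2)→(1,3)→(2,3)→(2,4): 7 + 5 + 1 + 6 + 3 + 6 + 1 = 29.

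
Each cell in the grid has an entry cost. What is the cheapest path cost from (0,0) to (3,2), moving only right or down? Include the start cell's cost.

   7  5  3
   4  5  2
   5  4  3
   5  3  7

27

Cheapest: [0,0] [0,1] [0,2] [1,2] [2,2] [3,2]
  7 + 5 + 3 + 2 + 3 + 7 = 27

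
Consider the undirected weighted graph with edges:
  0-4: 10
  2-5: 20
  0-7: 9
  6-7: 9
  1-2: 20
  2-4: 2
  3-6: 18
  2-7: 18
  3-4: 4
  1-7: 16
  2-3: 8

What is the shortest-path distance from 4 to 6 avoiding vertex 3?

Routes from 4 to 6 avoiding 3:
4→2→1→7→6: 2 + 20 + 16 + 9 = 47
4→2→7→6: 2 + 18 + 9 = 29
4→0→7→6: 10 + 9 + 9 = 28
The minimum is 28.

28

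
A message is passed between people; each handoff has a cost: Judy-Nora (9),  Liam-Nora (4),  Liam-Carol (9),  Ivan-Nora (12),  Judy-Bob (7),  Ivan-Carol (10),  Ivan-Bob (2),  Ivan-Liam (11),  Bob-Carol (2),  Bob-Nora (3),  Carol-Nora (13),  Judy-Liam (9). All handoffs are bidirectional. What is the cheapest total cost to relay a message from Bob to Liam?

A few of the Bob→Liam routes:
Bob→Ivan→Liam: 2 + 11 = 13
Bob→Nora→Liam: 3 + 4 = 7
Bob→Carol→Liam: 2 + 9 = 11
Shortest: 7.

7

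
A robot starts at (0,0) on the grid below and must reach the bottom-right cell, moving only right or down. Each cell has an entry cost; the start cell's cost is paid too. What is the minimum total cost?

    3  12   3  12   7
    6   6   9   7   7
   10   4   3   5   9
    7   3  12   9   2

38

Best path: r0c0 → r1c0 → r1c1 → r2c1 → r2c2 → r2c3 → r2c4 → r3c4
Cost: 3 + 6 + 6 + 4 + 3 + 5 + 9 + 2 = 38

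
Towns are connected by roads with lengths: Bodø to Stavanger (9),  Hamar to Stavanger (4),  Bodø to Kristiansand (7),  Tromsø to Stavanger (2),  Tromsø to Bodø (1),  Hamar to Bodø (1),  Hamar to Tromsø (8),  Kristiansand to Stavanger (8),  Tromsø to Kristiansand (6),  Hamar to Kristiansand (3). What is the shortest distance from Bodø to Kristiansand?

Checking several routes:
Bodø - Tromsø - Kristiansand: 1 + 6 = 7
Bodø - Tromsø - Stavanger - Kristiansand: 1 + 2 + 8 = 11
Bodø - Hamar - Kristiansand: 1 + 3 = 4
Bodø - Kristiansand: 7
Bodø - Tromsø - Stavanger - Hamar - Kristiansand: 1 + 2 + 4 + 3 = 10
Shortest: 4.

4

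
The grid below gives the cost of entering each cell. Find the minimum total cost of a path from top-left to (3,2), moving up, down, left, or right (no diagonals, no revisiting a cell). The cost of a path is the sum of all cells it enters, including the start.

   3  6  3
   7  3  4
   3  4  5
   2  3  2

Take [0,0] [1,0] [2,0] [3,0] [3,1] [3,2] for a total of 3 + 7 + 3 + 2 + 3 + 2 = 20.

20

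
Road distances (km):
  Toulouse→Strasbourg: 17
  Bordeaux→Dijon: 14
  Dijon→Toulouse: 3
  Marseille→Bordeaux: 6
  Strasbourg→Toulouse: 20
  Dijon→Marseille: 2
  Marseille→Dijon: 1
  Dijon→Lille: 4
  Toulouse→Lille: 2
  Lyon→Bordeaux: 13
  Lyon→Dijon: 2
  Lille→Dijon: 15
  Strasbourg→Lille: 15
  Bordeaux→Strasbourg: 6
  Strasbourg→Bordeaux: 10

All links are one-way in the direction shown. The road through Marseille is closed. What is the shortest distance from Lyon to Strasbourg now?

19

Paths from Lyon to Strasbourg avoiding Marseille:
Lyon - Dijon - Toulouse - Strasbourg: 2 + 3 + 17 = 22
Lyon - Bordeaux - Dijon - Toulouse - Strasbourg: 13 + 14 + 3 + 17 = 47
Lyon - Bordeaux - Strasbourg: 13 + 6 = 19
Shortest: 19 km.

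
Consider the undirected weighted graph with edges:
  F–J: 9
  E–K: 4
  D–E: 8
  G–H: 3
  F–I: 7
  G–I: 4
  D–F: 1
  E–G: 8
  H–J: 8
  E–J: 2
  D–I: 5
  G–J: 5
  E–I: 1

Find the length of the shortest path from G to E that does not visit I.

7

A few of the G→E routes:
G -> H -> J -> E: 3 + 8 + 2 = 13
G -> J -> E: 5 + 2 = 7
G -> E: 8
G -> J -> F -> D -> E: 5 + 9 + 1 + 8 = 23
The minimum is 7.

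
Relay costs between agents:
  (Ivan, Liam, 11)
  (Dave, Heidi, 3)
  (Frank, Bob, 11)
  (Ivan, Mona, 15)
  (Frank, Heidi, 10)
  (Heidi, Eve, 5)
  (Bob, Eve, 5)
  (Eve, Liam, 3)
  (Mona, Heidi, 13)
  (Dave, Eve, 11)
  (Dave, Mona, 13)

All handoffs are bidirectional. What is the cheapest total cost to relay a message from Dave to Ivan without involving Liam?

Candidate routes:
Dave→Mona→Ivan: 13 + 15 = 28
Dave→Eve→Bob→Frank→Heidi→Mona→Ivan: 11 + 5 + 11 + 10 + 13 + 15 = 65
Dave→Heidi→Mona→Ivan: 3 + 13 + 15 = 31
Dave→Eve→Heidi→Mona→Ivan: 11 + 5 + 13 + 15 = 44
Shortest: 28.

28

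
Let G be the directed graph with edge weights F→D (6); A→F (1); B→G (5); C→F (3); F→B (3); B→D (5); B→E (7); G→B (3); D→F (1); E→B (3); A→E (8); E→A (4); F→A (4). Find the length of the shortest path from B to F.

6

Paths from B to F:
B→E→A→F: 7 + 4 + 1 = 12
B→D→F: 5 + 1 = 6
The minimum is 6.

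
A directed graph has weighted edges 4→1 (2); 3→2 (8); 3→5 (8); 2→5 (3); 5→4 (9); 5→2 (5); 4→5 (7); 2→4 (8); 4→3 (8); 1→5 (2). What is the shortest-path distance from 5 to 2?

5

Routes from 5 to 2:
5-2: 5
5-4-3-2: 9 + 8 + 8 = 25
The minimum is 5.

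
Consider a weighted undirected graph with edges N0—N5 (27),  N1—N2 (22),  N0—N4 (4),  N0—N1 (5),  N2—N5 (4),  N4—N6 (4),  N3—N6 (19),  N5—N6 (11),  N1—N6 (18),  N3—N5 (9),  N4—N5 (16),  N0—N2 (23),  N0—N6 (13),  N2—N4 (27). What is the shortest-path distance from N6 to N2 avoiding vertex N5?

31

Checking several routes:
N6→N4→N0→N2: 4 + 4 + 23 = 31
N6→N4→N0→N1→N2: 4 + 4 + 5 + 22 = 35
N6→N4→N2: 4 + 27 = 31
The minimum is 31.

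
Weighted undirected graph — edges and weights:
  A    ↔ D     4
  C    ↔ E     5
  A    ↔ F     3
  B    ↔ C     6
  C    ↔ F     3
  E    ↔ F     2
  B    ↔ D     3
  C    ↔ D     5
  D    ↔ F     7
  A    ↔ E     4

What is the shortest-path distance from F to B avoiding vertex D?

Routes from F to B avoiding D:
F→A→E→C→B: 3 + 4 + 5 + 6 = 18
F→E→C→B: 2 + 5 + 6 = 13
F→C→B: 3 + 6 = 9
The minimum is 9.

9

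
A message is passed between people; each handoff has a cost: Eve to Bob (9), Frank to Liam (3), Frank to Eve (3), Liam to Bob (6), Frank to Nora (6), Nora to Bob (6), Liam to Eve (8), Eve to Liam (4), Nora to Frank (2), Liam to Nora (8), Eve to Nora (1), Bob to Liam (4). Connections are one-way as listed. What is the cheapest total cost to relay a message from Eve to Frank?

3

Candidate routes:
Eve - Nora - Frank: 1 + 2 = 3
Eve - Bob - Liam - Nora - Frank: 9 + 4 + 8 + 2 = 23
Eve - Liam - Nora - Frank: 4 + 8 + 2 = 14
Best route has total 3.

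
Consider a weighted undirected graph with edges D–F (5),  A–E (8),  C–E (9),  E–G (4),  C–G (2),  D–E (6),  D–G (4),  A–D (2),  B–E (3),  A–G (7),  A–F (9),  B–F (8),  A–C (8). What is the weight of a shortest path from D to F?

A few of the D→F routes:
D→A→F: 2 + 9 = 11
D→G→A→F: 4 + 7 + 9 = 20
D→E→B→F: 6 + 3 + 8 = 17
D→F: 5
D→G→E→B→F: 4 + 4 + 3 + 8 = 19
D→A→E→B→F: 2 + 8 + 3 + 8 = 21
Best route has total 5.

5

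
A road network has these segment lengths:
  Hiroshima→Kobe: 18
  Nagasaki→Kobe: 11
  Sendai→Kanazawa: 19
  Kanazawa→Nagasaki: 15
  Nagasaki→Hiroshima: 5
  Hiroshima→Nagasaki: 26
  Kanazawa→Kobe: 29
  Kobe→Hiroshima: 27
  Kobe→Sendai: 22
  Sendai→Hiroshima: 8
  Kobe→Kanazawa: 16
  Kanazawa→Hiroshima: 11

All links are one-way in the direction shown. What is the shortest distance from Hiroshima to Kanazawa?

Checking several routes:
Hiroshima -> Nagasaki -> Kobe -> Kanazawa: 26 + 11 + 16 = 53
Hiroshima -> Kobe -> Sendai -> Kanazawa: 18 + 22 + 19 = 59
Hiroshima -> Kobe -> Kanazawa: 18 + 16 = 34
Shortest: 34.

34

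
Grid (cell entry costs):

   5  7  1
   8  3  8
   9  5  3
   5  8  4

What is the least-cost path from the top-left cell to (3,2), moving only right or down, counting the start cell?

Cheapest: [0,0] → [0,1] → [1,1] → [2,1] → [2,2] → [3,2]
  5 + 7 + 3 + 5 + 3 + 4 = 27
For comparison, the top-then-right route costs 28.

27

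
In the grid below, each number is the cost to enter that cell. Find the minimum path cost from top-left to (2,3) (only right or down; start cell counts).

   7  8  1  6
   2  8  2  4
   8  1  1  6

25

Path [0,0] [0,1] [0,2] [1,2] [2,2] [2,3]: 7 + 8 + 1 + 2 + 1 + 6 = 25.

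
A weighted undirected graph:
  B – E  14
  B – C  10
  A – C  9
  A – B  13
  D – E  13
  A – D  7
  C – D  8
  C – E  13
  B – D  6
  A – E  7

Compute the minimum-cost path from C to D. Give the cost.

8

A few of the C→D routes:
C -> D: 8
C -> B -> D: 10 + 6 = 16
C -> A -> D: 9 + 7 = 16
The minimum is 8.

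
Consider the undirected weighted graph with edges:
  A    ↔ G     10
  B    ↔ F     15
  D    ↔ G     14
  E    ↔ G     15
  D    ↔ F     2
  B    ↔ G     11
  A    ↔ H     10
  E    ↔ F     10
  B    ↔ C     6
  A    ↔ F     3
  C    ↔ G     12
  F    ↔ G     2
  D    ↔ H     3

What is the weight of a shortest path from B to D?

A few of the B→D routes:
B-C-G-F-D: 6 + 12 + 2 + 2 = 22
B-F-D: 15 + 2 = 17
B-G-F-D: 11 + 2 + 2 = 15
Shortest: 15.

15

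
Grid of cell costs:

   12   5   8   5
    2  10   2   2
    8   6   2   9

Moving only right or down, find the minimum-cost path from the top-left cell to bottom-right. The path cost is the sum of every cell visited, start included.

37

Cheapest: (0,0) (1,0) (1,1) (1,2) (1,3) (2,3)
  12 + 2 + 10 + 2 + 2 + 9 = 37
For comparison, the top-then-right route costs 41.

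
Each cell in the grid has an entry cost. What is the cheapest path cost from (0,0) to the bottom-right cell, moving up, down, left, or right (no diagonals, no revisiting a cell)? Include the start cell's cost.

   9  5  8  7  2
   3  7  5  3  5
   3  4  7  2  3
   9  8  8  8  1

Path (0,0)→(1,0)→(2,0)→(2,1)→(2,2)→(2,3)→(2,4)→(3,4): 9 + 3 + 3 + 4 + 7 + 2 + 3 + 1 = 32.

32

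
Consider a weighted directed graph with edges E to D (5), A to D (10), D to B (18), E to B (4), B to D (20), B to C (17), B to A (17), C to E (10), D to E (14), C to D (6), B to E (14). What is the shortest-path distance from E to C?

21

Candidate routes:
E → D → B → C: 5 + 18 + 17 = 40
E → B → C: 4 + 17 = 21
The minimum is 21.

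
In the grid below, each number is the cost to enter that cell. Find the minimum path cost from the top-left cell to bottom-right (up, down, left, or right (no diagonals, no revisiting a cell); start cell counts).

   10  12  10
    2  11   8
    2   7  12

Cheapest: [0,0] [1,0] [2,0] [2,1] [2,2]
  10 + 2 + 2 + 7 + 12 = 33

33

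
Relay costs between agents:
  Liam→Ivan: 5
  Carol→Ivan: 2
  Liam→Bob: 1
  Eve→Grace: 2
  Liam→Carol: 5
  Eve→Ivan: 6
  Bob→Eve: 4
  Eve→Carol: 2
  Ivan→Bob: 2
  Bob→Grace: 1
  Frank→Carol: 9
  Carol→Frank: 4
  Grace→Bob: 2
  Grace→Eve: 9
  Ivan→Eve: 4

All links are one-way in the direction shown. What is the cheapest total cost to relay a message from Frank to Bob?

Routes from Frank to Bob:
Frank - Carol - Ivan - Eve - Grace - Bob: 9 + 2 + 4 + 2 + 2 = 19
Frank - Carol - Ivan - Bob: 9 + 2 + 2 = 13
The minimum is 13.

13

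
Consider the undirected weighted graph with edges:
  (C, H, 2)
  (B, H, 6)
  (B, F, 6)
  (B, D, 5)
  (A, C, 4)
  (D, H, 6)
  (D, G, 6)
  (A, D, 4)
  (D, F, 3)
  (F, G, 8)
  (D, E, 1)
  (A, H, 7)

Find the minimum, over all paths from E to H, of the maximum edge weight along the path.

Some routes from E to H:
E → D → F → B → H: max(1, 3, 6, 6) = 6
E → D → A → C → H: max(1, 4, 4, 2) = 4
E → D → B → H: max(1, 5, 6) = 6
Smallest bottleneck: 4.

4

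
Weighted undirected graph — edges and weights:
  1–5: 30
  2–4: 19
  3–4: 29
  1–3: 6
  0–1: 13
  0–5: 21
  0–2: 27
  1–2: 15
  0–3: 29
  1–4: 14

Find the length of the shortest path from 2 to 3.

21

A few of the 2→3 routes:
2-4-1-3: 19 + 14 + 6 = 39
2-0-1-3: 27 + 13 + 6 = 46
2-1-3: 15 + 6 = 21
The minimum is 21.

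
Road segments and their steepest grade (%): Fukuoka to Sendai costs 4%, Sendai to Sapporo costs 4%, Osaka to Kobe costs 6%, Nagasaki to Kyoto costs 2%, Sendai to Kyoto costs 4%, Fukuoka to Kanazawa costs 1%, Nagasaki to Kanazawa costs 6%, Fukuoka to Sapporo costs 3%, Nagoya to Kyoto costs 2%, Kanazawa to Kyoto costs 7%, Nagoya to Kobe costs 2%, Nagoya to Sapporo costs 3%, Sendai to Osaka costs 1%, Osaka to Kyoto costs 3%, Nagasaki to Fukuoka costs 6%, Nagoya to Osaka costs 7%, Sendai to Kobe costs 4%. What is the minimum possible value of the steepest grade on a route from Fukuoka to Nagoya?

3

Comparing a few candidate routes:
Fukuoka -> Sendai -> Kobe -> Nagoya: max(4, 4, 2) = 4
Fukuoka -> Sapporo -> Sendai -> Osaka -> Kyoto -> Nagoya: max(3, 4, 1, 3, 2) = 4
Fukuoka -> Sapporo -> Sendai -> Kyoto -> Nagoya: max(3, 4, 4, 2) = 4
Fukuoka -> Sapporo -> Nagoya: max(3, 3) = 3
Fukuoka -> Sendai -> Sapporo -> Nagoya: max(4, 4, 3) = 4
Fukuoka -> Sapporo -> Sendai -> Kobe -> Nagoya: max(3, 4, 4, 2) = 4
Smallest bottleneck: 3%.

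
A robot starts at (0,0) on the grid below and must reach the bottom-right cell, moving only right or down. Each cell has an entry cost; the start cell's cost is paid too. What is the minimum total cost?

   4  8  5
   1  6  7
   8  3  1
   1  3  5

Path (0,0) -> (1,0) -> (1,1) -> (2,1) -> (2,2) -> (3,2): 4 + 1 + 6 + 3 + 1 + 5 = 20.
(Top row then right column would cost 30.)

20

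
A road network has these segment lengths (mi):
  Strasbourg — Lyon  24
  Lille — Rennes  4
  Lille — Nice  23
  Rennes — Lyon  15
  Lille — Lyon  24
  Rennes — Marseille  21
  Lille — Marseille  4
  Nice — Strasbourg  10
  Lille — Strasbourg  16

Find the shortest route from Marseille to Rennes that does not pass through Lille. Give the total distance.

21

Paths from Marseille to Rennes avoiding Lille:
Marseille-Rennes: 21
Shortest: 21 mi.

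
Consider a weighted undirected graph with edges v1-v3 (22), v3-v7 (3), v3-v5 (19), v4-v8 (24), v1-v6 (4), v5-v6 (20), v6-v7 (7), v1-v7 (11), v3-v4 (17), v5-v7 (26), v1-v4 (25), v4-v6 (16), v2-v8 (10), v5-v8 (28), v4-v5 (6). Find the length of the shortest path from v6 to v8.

40

A few of the v6→v8 routes:
v6 → v4 → v8: 16 + 24 = 40
v6 → v4 → v5 → v8: 16 + 6 + 28 = 50
v6 → v5 → v4 → v8: 20 + 6 + 24 = 50
v6 → v5 → v8: 20 + 28 = 48
Shortest: 40.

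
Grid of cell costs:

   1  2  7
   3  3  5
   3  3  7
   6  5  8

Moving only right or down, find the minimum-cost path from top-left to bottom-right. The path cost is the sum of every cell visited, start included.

22

Best path: [0,0] [0,1] [1,1] [2,1] [3,1] [3,2]
Cost: 1 + 2 + 3 + 3 + 5 + 8 = 22
For comparison, the top-then-right route costs 30.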